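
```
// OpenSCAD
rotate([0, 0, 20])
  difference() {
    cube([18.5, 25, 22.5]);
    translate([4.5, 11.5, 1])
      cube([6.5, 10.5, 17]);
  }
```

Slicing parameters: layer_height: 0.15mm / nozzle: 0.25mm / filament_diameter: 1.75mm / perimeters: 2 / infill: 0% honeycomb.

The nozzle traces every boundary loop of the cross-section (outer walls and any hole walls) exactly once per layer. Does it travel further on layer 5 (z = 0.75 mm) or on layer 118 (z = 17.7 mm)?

layer 118 (z = 17.7 mm)

Layer 5 (z = 0.75): the 18.5×25 cube contributes its full rectangle (perimeter 87.00 mm); the cube at (4.5, 11.5) is not intersected at this z (z outside [1, 18]); Taking the first minus the rest: none of the subtracted shapes is present at this height, so the 18.5×25 cube is unchanged — boundary = 87.00 mm; (rotated 20° about Z; rotation is an isometry so areas/perimeters/island counts are preserved). So its perimeter = 87.00 mm. Layer 118 (z = 17.7): the 18.5×25 cube contributes its full rectangle (perimeter 87.00 mm); the 6.5×10.5 cube at (4.5, 11.5) contributes its full rectangle (perimeter 34.00 mm); After the difference (first − rest): starting from the 18.5×25 cube, the 6.5×10.5 cube at (4.5, 11.5) lies wholly inside it (removes its full 68.25 mm² and its 34.00 mm outline becomes a hole wall) — boundary (outer + 1 inner loop) = 121.00 mm; (rotated 20° about Z; rotation is an isometry so areas/perimeters/island counts are preserved). So its perimeter = 121.00 mm. Layer 118 is larger (121.00 vs 87.00 mm).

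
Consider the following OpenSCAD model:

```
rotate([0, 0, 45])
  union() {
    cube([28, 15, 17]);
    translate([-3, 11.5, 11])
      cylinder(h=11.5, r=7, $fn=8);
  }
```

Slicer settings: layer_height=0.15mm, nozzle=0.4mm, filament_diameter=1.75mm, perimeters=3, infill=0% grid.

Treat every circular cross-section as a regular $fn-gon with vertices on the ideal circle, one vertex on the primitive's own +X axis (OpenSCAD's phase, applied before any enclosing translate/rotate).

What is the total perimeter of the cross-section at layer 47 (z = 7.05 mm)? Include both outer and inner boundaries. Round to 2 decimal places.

86.00 mm

At z = 7.05 mm: the cube (footprint 28×15) is included at this height (perimeter 86.00 mm); the cylinder at (-3, 11.5) is absent (z outside [11, 22.5]); Merging all regions: only the 28×15 cube is present, so the union is just that shape — boundary = 86.00 mm; (rotated 45° about Z; rotation is an isometry so areas/perimeters/island counts are preserved). Overall, the cross-section is a single solid region. Total boundary length (outer) = 86.00 mm.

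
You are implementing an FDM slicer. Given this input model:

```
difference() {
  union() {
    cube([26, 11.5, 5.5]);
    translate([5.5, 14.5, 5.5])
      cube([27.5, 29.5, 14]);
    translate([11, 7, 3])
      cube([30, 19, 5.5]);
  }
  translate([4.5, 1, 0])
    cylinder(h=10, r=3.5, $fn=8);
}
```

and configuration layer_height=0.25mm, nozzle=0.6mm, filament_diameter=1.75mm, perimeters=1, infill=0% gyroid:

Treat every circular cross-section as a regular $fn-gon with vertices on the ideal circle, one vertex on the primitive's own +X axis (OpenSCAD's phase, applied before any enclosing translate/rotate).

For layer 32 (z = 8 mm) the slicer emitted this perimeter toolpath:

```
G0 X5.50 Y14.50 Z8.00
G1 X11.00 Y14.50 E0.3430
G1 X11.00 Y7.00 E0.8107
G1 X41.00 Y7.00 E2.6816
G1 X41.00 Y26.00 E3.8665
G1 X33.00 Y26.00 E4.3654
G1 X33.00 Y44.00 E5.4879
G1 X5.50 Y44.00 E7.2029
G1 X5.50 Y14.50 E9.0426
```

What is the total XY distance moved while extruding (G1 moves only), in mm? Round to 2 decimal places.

145.00 mm

Sum the Euclidean lengths of each G1 segment: total = 145.00 mm.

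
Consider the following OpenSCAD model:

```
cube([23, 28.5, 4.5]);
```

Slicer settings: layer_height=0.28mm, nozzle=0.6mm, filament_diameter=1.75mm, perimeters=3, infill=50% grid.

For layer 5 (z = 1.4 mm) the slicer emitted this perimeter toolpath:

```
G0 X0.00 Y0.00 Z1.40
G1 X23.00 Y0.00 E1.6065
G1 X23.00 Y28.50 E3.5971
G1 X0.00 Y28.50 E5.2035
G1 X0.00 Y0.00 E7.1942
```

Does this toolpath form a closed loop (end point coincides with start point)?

yes

Start point (G0): (0.00, 0.00). End point (last G1): the path returns to the start — closed.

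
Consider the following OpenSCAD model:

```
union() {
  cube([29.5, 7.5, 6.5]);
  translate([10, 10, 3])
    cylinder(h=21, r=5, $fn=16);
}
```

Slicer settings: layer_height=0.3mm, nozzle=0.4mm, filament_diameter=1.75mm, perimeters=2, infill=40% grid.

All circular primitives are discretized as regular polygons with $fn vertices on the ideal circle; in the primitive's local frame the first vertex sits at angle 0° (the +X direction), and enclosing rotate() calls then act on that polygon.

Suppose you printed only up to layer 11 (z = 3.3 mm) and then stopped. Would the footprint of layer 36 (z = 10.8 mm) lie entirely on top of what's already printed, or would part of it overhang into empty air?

Compare the two slices. At z = 3.3: the cube (footprint 29.5×7.5) is included at this height (area 221.25 mm²); the cylinder at (10, 10): section is a regular 16-gon, circumradius r=5 (area = (16/2)·5.000²·sin(360°/16) = 76.54 mm²); Merging all regions: the regions partially overlap — summed areas 297.79 mm² minus the doubly-counted overlap 14.67 mm² gives 283.11 mm² — area = 283.11 mm². At z = 10.8: the cube is absent (z outside [0, 6.5]); the r=5 cylinder at (10, 10) gives a regular 16-gon of circumradius 5 (constant along its height) (area = (16/2)·5.000²·sin(360°/16) = 76.54 mm²); Merging all regions: only the r=5 cylinder at (10, 10) is present, so the union is just that shape — area = 76.54 mm². Checking containment: the cross-section at z = 10.8 is a subset of the cross-section at z = 3.3.

entirely on top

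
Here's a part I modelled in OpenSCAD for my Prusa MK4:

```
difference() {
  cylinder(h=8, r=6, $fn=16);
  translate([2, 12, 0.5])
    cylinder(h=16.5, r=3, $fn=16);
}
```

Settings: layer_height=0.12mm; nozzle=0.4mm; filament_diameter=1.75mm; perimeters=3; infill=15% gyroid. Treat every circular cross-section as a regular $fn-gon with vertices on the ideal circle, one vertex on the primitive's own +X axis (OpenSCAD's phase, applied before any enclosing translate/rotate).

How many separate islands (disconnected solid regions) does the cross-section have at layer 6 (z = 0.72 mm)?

At z = 0.72 mm: the r=6 cylinder gives a regular 16-gon of circumradius 6 (constant along its height); the cylinder at (2, 12): section is a regular 16-gon, circumradius r=3; After the difference (first − rest): starting from the r=6 cylinder, the r=3 cylinder at (2, 12) misses the remaining region (no effect) — 1 connected region. Overall, the cross-section is a single solid region. Island count = 1.

1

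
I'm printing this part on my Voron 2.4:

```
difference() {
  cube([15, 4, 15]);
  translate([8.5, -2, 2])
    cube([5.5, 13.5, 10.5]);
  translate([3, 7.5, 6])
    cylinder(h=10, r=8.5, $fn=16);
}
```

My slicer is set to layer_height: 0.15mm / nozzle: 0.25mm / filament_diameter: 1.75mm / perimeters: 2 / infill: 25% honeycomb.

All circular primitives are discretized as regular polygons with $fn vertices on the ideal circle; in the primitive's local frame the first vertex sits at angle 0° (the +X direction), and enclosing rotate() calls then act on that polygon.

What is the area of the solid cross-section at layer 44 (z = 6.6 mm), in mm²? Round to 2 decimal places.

At z = 6.6 mm: the 15×4 cube contributes its full rectangle (area 60.00 mm²); the cube at (8.5, -2) (footprint 5.5×13.5) is included at this height (area 74.25 mm²); the r=8.5 cylinder at (3, 7.5) contributes a regular 16-gon of circumradius 8.5 (area = (16/2)·8.500²·sin(360°/16) = 221.19 mm²); After the difference (first − rest): starting from the 15×4 cube (60.00 mm²), the 5.5×13.5 cube at (8.5, -2) partially overlaps it — only the 22.00 mm² overlap (of its 74.25 mm²) is removed, clipping the outline; the r=8.5 cylinder at (3, 7.5) partially overlaps it — only the 33.01 mm² overlap (of its 221.19 mm²) is removed, clipping the outline — area = 4.99 mm². Overall, the cross-section has 2 separate islands. Net area = 4.99 mm².

4.99 mm²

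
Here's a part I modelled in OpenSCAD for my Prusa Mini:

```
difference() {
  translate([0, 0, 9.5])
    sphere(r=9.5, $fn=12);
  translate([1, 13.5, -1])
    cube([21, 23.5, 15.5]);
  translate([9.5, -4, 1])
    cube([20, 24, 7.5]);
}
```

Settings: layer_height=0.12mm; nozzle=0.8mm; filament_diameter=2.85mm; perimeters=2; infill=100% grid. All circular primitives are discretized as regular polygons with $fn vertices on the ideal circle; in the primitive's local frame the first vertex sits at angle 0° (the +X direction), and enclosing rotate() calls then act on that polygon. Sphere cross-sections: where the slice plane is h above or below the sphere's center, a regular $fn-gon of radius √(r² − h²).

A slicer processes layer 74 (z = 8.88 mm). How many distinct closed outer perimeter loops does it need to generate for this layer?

1

At z = 8.88 mm: the r=9.5 sphere slices to a regular 12-gon of circumradius 9.480 (√(r²−h²) with h=0.62 from center); the cube at (1, 13.5) (footprint 21×23.5) is included at this height; the cube at (9.5, -4) is not intersected at this z (z outside [1, 8.5]); Taking the first minus the rest: starting from the r=9.5 sphere, the 21×23.5 cube at (1, 13.5) misses the remaining region (no effect) — 1 connected region. The result has 1 disconnected region.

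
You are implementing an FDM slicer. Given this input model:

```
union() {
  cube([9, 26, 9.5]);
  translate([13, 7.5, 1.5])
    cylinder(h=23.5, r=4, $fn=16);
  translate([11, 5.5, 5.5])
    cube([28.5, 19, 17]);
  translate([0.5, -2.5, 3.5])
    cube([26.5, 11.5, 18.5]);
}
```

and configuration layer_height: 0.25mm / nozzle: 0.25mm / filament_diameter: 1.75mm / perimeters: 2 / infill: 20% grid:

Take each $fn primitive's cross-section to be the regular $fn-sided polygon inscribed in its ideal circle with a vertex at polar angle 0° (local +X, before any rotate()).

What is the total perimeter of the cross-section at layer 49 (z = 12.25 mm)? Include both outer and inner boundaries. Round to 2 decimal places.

131.00 mm

At z = 12.25 mm: the cube does not reach this height (z outside [0, 9.5]); the r=4 cylinder at (13, 7.5) contributes a regular 16-gon of circumradius 4 (perimeter = 2·16·4.000·sin(180°/16) = 24.97 mm); the cube at (11, 5.5) is present — its section is the full 28.5×19 rectangle (perimeter 95.00 mm); the cube at (0.5, -2.5) is present — its section is the full 26.5×11.5 rectangle (perimeter 76.00 mm); Taking the union: the regions partially overlap (shared area 103.06 mm²), so the edge portions inside another operand are dropped and the merged outline is re-measured after clipping — boundary = 131.00 mm. Overall, the cross-section is a single solid region. Total boundary length (outer) = 131.00 mm.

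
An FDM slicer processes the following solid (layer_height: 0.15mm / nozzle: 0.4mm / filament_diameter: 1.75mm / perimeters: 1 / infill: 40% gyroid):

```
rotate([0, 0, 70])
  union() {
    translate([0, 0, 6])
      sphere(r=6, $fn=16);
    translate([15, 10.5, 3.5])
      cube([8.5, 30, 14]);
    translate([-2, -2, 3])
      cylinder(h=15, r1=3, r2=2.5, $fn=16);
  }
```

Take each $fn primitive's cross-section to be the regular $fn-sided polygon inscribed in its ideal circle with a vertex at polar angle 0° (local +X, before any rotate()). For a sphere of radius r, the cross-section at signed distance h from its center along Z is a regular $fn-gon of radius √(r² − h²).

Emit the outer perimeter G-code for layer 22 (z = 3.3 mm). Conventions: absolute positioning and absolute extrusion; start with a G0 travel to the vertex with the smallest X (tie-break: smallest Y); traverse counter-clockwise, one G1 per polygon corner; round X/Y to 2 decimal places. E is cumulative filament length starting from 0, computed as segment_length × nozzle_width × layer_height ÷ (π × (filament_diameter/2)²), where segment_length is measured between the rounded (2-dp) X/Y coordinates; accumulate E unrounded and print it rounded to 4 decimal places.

At z = 3.3 mm: the sphere: section is a regular 16-gon, circumradius = √(r²−h²) = √(6²−2.7²) = 5.358; the cube at (15, 10.5) is not intersected at this z (z outside [3.5, 17.5]); the cone at (-2, -2): at t=0.020 of its height the radius interpolates to r₁+(r₂−r₁)t = 2.990, giving a regular 16-gon of that circumradius; Taking the union: the regions partially overlap (shared area 25.86 mm²), so overlapping operands fuse into one piece — 1 connected region; (rotated 70° about Z; rotation is an isometry so areas/perimeters/island counts are preserved). The outline is a single polygon with 20 vertices. Extrusion per mm of travel: 0.4 × 0.15 / (π × 0.875²) = 0.024945. Accumulating E over each segment gives final E = 0.8441.

G0 X-5.35 Y-0.23 Z3.30
G1 X-4.86 Y-2.26 E0.0521
G1 X-3.62 Y-3.95 E0.1044
G1 X-1.83 Y-5.04 E0.1567
G1 X0.11 Y-5.33 E0.2056
G1 X0.17 Y-5.37 E0.2074
G1 X1.33 Y-5.55 E0.2367
G1 X2.46 Y-5.27 E0.2657
G1 X3.40 Y-4.58 E0.2948
G1 X4.01 Y-3.59 E0.3238
G1 X4.02 Y-3.51 E0.3258
G1 X5.04 Y-1.83 E0.3748
G1 X5.35 Y0.23 E0.4268
G1 X4.86 Y2.26 E0.4789
G1 X3.62 Y3.95 E0.5312
G1 X1.83 Y5.04 E0.5835
G1 X-0.23 Y5.35 E0.6354
G1 X-2.26 Y4.86 E0.6875
G1 X-3.95 Y3.62 E0.7398
G1 X-5.04 Y1.83 E0.7921
G1 X-5.35 Y-0.23 E0.8441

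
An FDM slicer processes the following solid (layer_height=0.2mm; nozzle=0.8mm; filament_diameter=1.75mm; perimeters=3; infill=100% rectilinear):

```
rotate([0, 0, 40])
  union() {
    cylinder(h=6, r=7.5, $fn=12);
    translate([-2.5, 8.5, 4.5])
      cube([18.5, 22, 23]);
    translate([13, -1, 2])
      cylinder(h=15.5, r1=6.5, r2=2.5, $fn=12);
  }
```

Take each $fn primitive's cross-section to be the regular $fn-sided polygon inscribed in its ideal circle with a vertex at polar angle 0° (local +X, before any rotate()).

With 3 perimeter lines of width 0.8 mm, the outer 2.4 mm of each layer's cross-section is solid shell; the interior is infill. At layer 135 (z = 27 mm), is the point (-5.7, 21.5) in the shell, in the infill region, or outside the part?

infill

At z = 27 mm: the cylinder does not reach this height (z outside [0, 6]); the cube at (-2.5, 8.5) (footprint 18.5×22) is included at this height; the cone at (13, -1) is absent (z outside [2, 17.5]); Combining (union): only the 18.5×22 cube at (-2.5, 8.5) is present, so the union is just that shape — 1 connected region; (whole slice rotated 40° about Z — lengths, areas and connectivity unchanged). Overall, the cross-section is a single solid region. Undo the 40° rotation: the query point maps to (9.453, 20.134) in the un-rotated model frame. The nearest boundary edge runs (16.00, 8.50)→(16.00, 30.50); distance from the point to it = 6.55 mm. The point is inside the cross-section and 6.55 mm from the nearest boundary — more than the 2.4 mm shell width (3 × 0.8), so it's in the infill interior.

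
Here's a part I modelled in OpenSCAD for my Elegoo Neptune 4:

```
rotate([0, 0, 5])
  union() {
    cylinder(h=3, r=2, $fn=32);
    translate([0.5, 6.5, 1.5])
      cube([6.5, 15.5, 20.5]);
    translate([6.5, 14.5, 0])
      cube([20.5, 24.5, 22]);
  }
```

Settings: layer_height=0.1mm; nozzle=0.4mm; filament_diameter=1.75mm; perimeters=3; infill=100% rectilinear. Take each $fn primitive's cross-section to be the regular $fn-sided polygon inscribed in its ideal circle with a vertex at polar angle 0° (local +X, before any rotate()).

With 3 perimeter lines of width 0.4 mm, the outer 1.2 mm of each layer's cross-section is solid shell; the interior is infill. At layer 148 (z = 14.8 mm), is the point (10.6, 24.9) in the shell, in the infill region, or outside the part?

At z = 14.8 mm: the cylinder is not intersected at this z (z outside [0, 3]); the cube at (0.5, 6.5) (footprint 6.5×15.5) is included at this height; the 20.5×24.5 cube at (6.5, 14.5) contributes its full rectangle; Combining (union): the regions partially overlap (shared area 3.75 mm²), so overlapping operands fuse into one piece — 1 connected region; (rotated 5° about Z; rotation is an isometry so areas/perimeters/island counts are preserved). Overall, the cross-section is a single solid region. Undo the 5° rotation: the query point maps to (12.730, 23.881) in the un-rotated model frame. The nearest boundary edge runs (6.50, 22.00)→(6.50, 39.00); distance from the point to it = 6.23 mm. The point is inside the cross-section and 6.23 mm from the nearest boundary — more than the 1.2 mm shell width (3 × 0.4), so it's in the infill interior.

infill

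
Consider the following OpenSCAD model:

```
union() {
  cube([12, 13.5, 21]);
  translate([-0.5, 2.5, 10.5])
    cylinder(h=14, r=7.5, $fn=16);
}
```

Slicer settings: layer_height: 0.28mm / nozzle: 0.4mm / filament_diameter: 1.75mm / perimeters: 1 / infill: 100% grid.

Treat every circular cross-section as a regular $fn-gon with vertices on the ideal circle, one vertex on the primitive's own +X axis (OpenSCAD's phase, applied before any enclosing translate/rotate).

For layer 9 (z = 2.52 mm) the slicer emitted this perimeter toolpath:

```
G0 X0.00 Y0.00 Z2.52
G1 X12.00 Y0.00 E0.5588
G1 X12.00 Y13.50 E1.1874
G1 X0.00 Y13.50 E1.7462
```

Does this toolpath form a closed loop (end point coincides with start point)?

Start point (G0): (0.00, 0.00). End point (last G1): the path does not return to the start — open.

no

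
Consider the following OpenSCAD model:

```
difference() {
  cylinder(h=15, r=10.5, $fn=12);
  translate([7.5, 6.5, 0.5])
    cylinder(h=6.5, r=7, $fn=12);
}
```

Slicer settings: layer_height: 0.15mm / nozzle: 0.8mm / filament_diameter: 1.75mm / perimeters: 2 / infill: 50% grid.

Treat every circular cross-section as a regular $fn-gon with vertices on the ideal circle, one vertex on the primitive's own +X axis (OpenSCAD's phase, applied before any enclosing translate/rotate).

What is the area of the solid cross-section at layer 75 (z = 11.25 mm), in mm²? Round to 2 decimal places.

At z = 11.25 mm: the r=10.5 cylinder contributes a regular 12-gon of circumradius 10.5 (area = (12/2)·10.500²·sin(360°/12) = 330.75 mm²); the cylinder at (7.5, 6.5) is not intersected at this z (z outside [0.5, 7]); After the difference (first − rest): none of the subtracted shapes is present at this height, so the r=10.5 cylinder is unchanged — area = 330.75 mm². Overall, the cross-section is a single solid region. Net area = 330.75 mm².

330.75 mm²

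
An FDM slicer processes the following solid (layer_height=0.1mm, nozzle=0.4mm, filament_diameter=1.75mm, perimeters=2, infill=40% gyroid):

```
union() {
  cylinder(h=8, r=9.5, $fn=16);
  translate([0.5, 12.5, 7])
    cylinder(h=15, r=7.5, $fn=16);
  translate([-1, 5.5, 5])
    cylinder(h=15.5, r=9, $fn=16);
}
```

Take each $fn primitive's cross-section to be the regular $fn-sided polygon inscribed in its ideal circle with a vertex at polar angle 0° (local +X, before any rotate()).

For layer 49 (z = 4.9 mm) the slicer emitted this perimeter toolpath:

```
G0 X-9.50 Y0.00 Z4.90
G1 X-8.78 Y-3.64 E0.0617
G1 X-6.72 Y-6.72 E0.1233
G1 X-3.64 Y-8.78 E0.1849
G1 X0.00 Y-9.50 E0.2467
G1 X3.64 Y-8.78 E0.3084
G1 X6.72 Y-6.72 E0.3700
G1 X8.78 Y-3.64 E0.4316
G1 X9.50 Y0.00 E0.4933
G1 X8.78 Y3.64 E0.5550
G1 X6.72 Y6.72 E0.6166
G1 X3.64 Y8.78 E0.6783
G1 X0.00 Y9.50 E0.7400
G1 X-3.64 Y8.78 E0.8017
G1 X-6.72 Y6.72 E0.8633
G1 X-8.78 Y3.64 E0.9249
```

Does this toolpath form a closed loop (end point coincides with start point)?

no

Start point (G0): (-9.50, 0.00). End point (last G1): the path does not return to the start — open.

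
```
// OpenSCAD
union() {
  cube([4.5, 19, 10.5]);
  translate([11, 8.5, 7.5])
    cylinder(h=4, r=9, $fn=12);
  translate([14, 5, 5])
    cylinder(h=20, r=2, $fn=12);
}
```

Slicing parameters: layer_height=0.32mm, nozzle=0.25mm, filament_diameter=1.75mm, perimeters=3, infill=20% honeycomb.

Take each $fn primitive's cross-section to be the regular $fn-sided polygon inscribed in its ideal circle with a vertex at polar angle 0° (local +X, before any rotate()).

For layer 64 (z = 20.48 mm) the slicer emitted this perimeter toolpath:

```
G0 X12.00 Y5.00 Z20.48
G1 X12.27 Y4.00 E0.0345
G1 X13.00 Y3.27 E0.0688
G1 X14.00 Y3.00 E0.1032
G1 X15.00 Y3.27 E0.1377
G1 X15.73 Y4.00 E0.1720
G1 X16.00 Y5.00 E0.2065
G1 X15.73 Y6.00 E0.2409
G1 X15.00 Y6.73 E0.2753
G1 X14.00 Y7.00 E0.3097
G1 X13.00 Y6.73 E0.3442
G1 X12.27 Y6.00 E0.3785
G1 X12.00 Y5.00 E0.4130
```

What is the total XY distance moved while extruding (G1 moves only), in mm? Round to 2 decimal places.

12.42 mm

Sum the Euclidean lengths of each G1 segment: total = 12.42 mm.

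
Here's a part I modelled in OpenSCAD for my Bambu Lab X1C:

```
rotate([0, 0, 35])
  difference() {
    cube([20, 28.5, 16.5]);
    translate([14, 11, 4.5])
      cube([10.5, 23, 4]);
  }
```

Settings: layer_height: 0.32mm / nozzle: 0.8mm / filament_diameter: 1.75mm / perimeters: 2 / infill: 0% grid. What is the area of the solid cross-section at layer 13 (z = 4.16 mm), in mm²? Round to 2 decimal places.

At z = 4.16 mm: the 20×28.5 cube contributes its full rectangle (area 570.00 mm²); the cube at (14, 11) is not intersected at this z (z outside [4.5, 8.5]); After the difference (first − rest): none of the subtracted shapes is present at this height, so the 20×28.5 cube is unchanged — area = 570.00 mm²; (rotated 35° about Z; rotation is an isometry so areas/perimeters/island counts are preserved). Overall, the cross-section is a single solid region. Net area = 570.00 mm².

570.00 mm²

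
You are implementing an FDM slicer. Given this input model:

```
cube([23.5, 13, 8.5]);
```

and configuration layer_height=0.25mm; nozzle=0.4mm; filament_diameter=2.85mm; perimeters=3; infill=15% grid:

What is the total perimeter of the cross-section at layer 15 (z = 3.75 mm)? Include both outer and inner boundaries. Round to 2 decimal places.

At z = 3.75 mm: the cube (footprint 23.5×13) is included at this height (perimeter 73.00 mm). Overall, the cross-section is a single solid region. Total boundary length (outer) = 73.00 mm.

73.00 mm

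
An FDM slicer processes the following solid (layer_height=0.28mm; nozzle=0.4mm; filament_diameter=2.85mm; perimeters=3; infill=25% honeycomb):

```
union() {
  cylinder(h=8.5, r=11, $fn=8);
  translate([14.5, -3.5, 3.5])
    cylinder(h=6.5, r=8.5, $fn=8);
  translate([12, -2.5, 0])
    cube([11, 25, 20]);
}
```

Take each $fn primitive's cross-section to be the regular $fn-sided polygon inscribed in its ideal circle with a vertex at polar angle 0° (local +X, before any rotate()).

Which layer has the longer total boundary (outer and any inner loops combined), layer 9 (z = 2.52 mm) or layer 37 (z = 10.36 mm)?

layer 9 (z = 2.52 mm)

Layer 9 (z = 2.52): the r=11 cylinder contributes a regular 8-gon of circumradius 11 (perimeter = 2·8·11.000·sin(180°/8) = 67.35 mm); the cylinder at (14.5, -3.5) is absent (z outside [3.5, 10]); the cube at (12, -2.5) (footprint 11×25) is included at this height (perimeter 72.00 mm); Taking the union: the 2 present regions are separate (no shared area or edge), so areas and boundary lengths simply add and each stays a separate island — boundary = 139.35 mm. So its perimeter = 139.35 mm. Layer 37 (z = 10.36): the cylinder is not intersected at this z (z outside [0, 8.5]); the cylinder at (14.5, -3.5) does not reach this height (z outside [3.5, 10]); the cube at (12, -2.5) is present — its section is the full 11×25 rectangle (perimeter 72.00 mm); Merging all regions: only the 11×25 cube at (12, -2.5) is present, so the union is just that shape — boundary = 72.00 mm. So its perimeter = 72.00 mm. Layer 9 is larger (139.35 vs 72.00 mm).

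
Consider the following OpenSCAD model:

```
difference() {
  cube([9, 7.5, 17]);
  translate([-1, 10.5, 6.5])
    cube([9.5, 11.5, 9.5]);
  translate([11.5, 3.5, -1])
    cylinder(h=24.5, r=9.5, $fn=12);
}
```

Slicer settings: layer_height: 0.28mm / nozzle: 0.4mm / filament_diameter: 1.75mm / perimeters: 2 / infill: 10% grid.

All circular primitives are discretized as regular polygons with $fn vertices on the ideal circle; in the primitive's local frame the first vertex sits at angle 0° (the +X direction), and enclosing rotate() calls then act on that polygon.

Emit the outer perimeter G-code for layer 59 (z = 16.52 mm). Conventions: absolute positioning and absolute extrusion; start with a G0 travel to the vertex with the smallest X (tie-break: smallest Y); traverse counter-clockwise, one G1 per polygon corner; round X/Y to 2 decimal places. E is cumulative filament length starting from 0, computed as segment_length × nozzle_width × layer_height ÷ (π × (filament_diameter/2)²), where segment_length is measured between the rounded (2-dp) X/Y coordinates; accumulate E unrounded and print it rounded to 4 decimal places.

G0 X0.00 Y0.00 Z16.52
G1 X2.94 Y0.00 E0.1369
G1 X2.00 Y3.50 E0.3056
G1 X3.07 Y7.50 E0.4985
G1 X0.00 Y7.50 E0.6414
G1 X0.00 Y0.00 E0.9906

At z = 16.52 mm: the 9×7.5 cube contributes its full rectangle; the cube at (-1, 10.5) does not reach this height (z outside [6.5, 16]); the r=9.5 cylinder at (11.5, 3.5) gives a regular 12-gon of circumradius 9.5 (constant along its height); Taking the first minus the rest: starting from the 9×7.5 cube, the r=9.5 cylinder at (11.5, 3.5) partially overlaps it — only the 48.72 mm² overlap (of its 270.75 mm²) is removed, clipping the outline — 1 connected region. The outline is a single polygon with 5 vertices. Extrusion per mm of travel: 0.4 × 0.28 / (π × 0.875²) = 0.046564. Accumulating E over each segment gives final E = 0.9906.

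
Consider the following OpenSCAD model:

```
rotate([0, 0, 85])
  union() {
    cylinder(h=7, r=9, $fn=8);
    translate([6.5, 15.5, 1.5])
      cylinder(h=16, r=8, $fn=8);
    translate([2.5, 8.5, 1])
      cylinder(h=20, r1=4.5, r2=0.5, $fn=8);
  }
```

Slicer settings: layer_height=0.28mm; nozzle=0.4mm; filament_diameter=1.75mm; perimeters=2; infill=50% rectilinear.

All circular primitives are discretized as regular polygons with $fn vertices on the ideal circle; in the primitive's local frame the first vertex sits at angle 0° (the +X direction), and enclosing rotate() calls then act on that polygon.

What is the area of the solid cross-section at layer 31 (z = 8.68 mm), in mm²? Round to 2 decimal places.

197.00 mm²

At z = 8.68 mm: the cylinder is absent (z outside [0, 7]); the r=8 cylinder at (6.5, 15.5) gives a regular 8-gon of circumradius 8 (constant along its height) (area = (8/2)·8.000²·sin(360°/8) = 181.02 mm²); the cone at (2.5, 8.5): at t=0.384 of its height the radius interpolates to r₁+(r₂−r₁)t = 2.964, giving a regular 8-gon of that circumradius (area = (8/2)·2.964²·sin(360°/8) = 24.85 mm²); Taking the union: the regions partially overlap — summed areas 205.87 mm² minus the doubly-counted overlap 8.87 mm² gives 197.00 mm² — area = 197.00 mm²; (whole slice rotated 85° about Z — lengths, areas and connectivity unchanged). Overall, the cross-section is a single solid region. Net area = 197.00 mm².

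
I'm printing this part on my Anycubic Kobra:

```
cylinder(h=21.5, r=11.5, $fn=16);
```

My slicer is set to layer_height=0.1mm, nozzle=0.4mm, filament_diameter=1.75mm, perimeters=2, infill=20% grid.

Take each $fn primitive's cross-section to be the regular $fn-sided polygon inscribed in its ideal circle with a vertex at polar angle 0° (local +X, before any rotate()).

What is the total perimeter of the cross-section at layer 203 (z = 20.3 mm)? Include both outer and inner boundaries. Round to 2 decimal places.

71.79 mm

At z = 20.3 mm: the r=11.5 cylinder contributes a regular 16-gon of circumradius 11.5 (perimeter = 2·16·11.500·sin(180°/16) = 71.79 mm). Overall, the cross-section is a single solid region. Total boundary length (outer) = 71.79 mm.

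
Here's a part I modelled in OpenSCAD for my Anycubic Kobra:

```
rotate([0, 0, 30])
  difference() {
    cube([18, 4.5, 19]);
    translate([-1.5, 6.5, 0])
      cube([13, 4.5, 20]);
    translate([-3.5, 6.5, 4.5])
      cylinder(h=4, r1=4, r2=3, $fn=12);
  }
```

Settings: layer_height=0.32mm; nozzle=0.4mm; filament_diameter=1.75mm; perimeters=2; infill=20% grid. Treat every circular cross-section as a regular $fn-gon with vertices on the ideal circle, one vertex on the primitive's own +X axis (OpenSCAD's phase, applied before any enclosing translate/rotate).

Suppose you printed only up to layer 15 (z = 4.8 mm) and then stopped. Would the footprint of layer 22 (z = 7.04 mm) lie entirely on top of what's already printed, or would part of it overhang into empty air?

Compare the two slices. At z = 4.8: the cube (footprint 18×4.5) is included at this height (area 81.00 mm²); the cube at (-1.5, 6.5) is present — its section is the full 13×4.5 rectangle (area 58.50 mm²); the cone at (-3.5, 6.5) contributes a regular 12-gon of circumradius 3.925 (interpolated between r1=4 and r2=3 at t=0.075) (area = (12/2)·3.925²·sin(360°/12) = 46.22 mm²); Taking the first minus the rest: starting from the 18×4.5 cube (81.00 mm²), the 13×4.5 cube at (-1.5, 6.5) misses the remaining region (no effect); the cone at (-3.5, 6.5) misses the remaining region (no effect) — area = 81.00 mm²; (whole slice rotated 30° about Z — lengths, areas and connectivity unchanged). At z = 7.04: the cube (footprint 18×4.5) is included at this height (area 81.00 mm²); the cube at (-1.5, 6.5) (footprint 13×4.5) is included at this height (area 58.50 mm²); the cone at (-3.5, 6.5) (r1=4→r2=3) has section circumradius 3.365 here — a regular 12-gon (area = (12/2)·3.365²·sin(360°/12) = 33.97 mm²); Taking the first minus the rest: starting from the 18×4.5 cube (81.00 mm²), the 13×4.5 cube at (-1.5, 6.5) misses the remaining region (no effect); the cone at (-3.5, 6.5) misses the remaining region (no effect) — area = 81.00 mm²; (whole slice rotated 30° about Z — lengths, areas and connectivity unchanged). Checking containment: the cross-section at z = 7.04 is a subset of the cross-section at z = 4.8.

entirely on top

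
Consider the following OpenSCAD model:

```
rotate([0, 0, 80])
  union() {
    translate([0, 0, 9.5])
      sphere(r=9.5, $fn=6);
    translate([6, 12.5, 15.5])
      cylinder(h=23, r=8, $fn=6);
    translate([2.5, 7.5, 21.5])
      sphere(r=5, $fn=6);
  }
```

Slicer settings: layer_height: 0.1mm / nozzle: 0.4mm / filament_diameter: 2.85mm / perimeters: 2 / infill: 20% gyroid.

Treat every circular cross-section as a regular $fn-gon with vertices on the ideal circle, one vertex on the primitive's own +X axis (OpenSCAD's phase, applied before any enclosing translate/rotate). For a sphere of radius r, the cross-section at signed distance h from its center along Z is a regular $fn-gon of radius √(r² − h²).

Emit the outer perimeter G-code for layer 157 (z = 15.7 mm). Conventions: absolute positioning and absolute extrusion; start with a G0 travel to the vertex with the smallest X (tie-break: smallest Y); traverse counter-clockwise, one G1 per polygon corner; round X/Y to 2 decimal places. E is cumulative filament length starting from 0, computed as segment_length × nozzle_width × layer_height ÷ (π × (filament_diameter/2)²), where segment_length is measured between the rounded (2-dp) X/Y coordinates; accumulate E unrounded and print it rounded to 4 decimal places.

G0 X-18.79 Y5.34 Z15.70
G1 X-12.66 Y0.20 E0.0502
G1 X-5.86 Y2.68 E0.0955
G1 X-6.76 Y-2.46 E0.1283
G1 X-1.25 Y-7.09 E0.1734
G1 X5.51 Y-4.63 E0.2185
G1 X6.76 Y2.46 E0.2636
G1 X1.25 Y7.09 E0.3088
G1 X-4.80 Y4.89 E0.3491
G1 X-3.75 Y10.82 E0.3869
G1 X-9.88 Y15.96 E0.4370
G1 X-17.40 Y13.22 E0.4872
G1 X-18.79 Y5.34 E0.5374

At z = 15.7 mm: the sphere: section is a regular 6-gon, circumradius = √(r²−h²) = √(9.5²−6.2²) = 7.198; the r=8 cylinder at (6, 12.5) contributes a regular 6-gon of circumradius 8; the sphere at (2.5, 7.5) is absent (|z−center|=5.800 > r=5); Combining (union): the regions partially overlap (shared area 1.31 mm²), so overlapping operands fuse into one piece — 1 connected region; (whole slice rotated 80° about Z — lengths, areas and connectivity unchanged). The outline is a single polygon with 12 vertices. Extrusion per mm of travel: 0.4 × 0.1 / (π × 1.425²) = 0.006270. Accumulating E over each segment gives final E = 0.5374.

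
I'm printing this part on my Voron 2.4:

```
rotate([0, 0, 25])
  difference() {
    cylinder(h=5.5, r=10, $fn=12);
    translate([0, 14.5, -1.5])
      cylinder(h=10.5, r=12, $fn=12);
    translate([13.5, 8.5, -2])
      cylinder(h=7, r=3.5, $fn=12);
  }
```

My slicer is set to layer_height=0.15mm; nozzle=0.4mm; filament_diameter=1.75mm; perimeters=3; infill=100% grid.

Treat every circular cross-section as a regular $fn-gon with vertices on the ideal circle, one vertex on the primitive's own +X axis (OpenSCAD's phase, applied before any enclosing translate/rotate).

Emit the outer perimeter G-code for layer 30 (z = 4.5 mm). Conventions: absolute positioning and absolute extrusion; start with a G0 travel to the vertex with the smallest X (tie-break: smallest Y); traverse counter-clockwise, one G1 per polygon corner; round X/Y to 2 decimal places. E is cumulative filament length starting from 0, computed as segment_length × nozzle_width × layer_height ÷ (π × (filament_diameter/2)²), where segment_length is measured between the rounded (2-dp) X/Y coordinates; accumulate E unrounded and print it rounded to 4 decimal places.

G0 X-9.96 Y0.87 Z4.50
G1 X-9.06 Y-4.23 E0.1292
G1 X-5.74 Y-8.19 E0.2581
G1 X-0.87 Y-9.96 E0.3873
G1 X4.23 Y-9.06 E0.5165
G1 X8.19 Y-5.74 E0.6454
G1 X9.96 Y-0.87 E0.7747
G1 X9.06 Y4.23 E0.9039
G1 X5.74 Y8.19 E1.0328
G1 X4.56 Y8.62 E1.0641
G1 X3.70 Y6.26 E1.1268
G1 X-1.06 Y2.27 E1.2817
G1 X-7.17 Y1.19 E1.4365
G1 X-9.53 Y2.05 E1.4991
G1 X-9.96 Y0.87 E1.5305

At z = 4.5 mm: the r=10 cylinder gives a regular 12-gon of circumradius 10 (constant along its height); the cylinder at (0, 14.5): section is a regular 12-gon, circumradius r=12; the r=3.5 cylinder at (13.5, 8.5) contributes a regular 12-gon of circumradius 3.5; After the difference (first − rest): starting from the r=10 cylinder, the r=12 cylinder at (0, 14.5) partially overlaps it — only the 76.29 mm² overlap (of its 432.00 mm²) is removed, clipping the outline; the r=3.5 cylinder at (13.5, 8.5) misses the remaining region (no effect) — 1 connected region; (rotated 25° about Z; rotation is an isometry so areas/perimeters/island counts are preserved). The outline is a single polygon with 14 vertices. Extrusion per mm of travel: 0.4 × 0.15 / (π × 0.875²) = 0.024945. Accumulating E over each segment gives final E = 1.5305.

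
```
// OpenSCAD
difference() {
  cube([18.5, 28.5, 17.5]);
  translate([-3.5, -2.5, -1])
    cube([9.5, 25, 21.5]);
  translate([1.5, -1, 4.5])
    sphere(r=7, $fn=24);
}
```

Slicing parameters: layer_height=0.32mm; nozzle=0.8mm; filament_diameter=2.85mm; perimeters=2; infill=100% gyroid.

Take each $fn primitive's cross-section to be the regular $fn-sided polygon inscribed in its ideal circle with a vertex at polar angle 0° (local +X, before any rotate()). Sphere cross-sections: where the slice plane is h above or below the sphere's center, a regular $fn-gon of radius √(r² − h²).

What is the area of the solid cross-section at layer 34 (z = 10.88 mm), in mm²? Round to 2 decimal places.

392.25 mm²

At z = 10.88 mm: the 18.5×28.5 cube contributes its full rectangle (area 527.25 mm²); the cube at (-3.5, -2.5) is present — its section is the full 9.5×25 rectangle (area 237.50 mm²); the r=7 sphere at (1.5, -1) contributes a regular 24-gon of circumradius √(7²−6.38²) = 2.880 (area = (24/2)·2.880²·sin(360°/24) = 25.76 mm²); Taking the first minus the rest: starting from the 18.5×28.5 cube (527.25 mm²), the 9.5×25 cube at (-3.5, -2.5) partially overlaps it — only the 135.00 mm² overlap (of its 237.50 mm²) is removed, clipping the outline; the r=7 sphere at (1.5, -1) misses the remaining region (no effect) — area = 392.25 mm². Overall, the cross-section is a single solid region. Net area = 392.25 mm².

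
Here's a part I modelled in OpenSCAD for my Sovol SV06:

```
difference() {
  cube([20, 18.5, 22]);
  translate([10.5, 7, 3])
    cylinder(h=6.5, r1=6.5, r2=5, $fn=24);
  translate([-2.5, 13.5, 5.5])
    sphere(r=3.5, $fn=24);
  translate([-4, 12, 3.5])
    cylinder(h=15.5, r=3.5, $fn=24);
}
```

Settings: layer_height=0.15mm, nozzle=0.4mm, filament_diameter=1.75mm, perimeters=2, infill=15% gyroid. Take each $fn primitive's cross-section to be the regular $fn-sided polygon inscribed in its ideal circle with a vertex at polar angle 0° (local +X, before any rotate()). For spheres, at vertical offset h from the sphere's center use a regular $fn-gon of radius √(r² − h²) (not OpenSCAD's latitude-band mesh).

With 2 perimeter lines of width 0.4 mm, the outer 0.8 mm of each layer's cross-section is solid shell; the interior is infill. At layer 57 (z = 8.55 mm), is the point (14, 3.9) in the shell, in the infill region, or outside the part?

outside

At z = 8.55 mm: the cube is present — its section is the full 20×18.5 rectangle; the cone at (10.5, 7) contributes a regular 24-gon of circumradius 5.219 (interpolated between r1=6.5 and r2=5 at t=0.854); the r=3.5 sphere at (-2.5, 13.5) contributes a regular 24-gon of circumradius √(3.5²−3.05²) = 1.717; the r=3.5 cylinder at (-4, 12) gives a regular 24-gon of circumradius 3.5 (constant along its height); After the difference (first − rest): starting from the 20×18.5 cube, the cone at (10.5, 7) lies wholly inside it (removes its full 84.60 mm² and its 32.70 mm outline becomes a hole wall); the r=3.5 sphere at (-2.5, 13.5) misses the remaining region (no effect); the r=3.5 cylinder at (-4, 12) misses the remaining region (no effect) — 1 connected region with 1 hole. Overall, the cross-section is one region with 1 hole. The nearest boundary edge runs (14.19, 3.31)→(15.02, 4.39); distance from the point to it = 0.51 mm. The point is not inside any of the regions above, so it lies outside the cross-section (0.51 mm from the nearest boundary).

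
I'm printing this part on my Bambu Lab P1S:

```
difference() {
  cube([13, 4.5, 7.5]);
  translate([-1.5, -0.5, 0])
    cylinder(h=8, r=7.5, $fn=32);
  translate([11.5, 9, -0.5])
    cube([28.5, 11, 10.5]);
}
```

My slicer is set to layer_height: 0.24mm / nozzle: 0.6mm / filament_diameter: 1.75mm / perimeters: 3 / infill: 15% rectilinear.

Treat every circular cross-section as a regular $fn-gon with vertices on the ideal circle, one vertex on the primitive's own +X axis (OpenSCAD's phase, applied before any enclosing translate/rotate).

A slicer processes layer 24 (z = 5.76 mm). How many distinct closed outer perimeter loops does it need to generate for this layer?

At z = 5.76 mm: the 13×4.5 cube contributes its full rectangle; the cylinder at (-1.5, -0.5): section is a regular 32-gon, circumradius r=7.5; the cube at (11.5, 9) (footprint 28.5×11) is included at this height; After the difference (first − rest): starting from the 13×4.5 cube, the r=7.5 cylinder at (-1.5, -0.5) partially overlaps it — only the 23.88 mm² overlap (of its 175.58 mm²) is removed, clipping the outline; the 28.5×11 cube at (11.5, 9) misses the remaining region (no effect) — 1 connected region. The result has 1 disconnected region.

1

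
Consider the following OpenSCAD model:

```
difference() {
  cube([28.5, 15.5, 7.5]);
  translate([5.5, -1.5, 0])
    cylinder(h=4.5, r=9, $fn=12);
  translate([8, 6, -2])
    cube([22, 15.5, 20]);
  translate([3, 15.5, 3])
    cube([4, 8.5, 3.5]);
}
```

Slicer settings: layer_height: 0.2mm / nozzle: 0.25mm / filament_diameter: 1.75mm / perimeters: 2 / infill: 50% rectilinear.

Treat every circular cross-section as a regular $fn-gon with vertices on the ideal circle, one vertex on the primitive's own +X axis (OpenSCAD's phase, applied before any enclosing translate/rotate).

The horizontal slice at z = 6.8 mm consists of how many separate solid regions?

1

At z = 6.8 mm: the 28.5×15.5 cube contributes its full rectangle; the cylinder at (5.5, -1.5) is not intersected at this z (z outside [0, 4.5]); the 22×15.5 cube at (8, 6) contributes its full rectangle; the cube at (3, 15.5) is not intersected at this z (z outside [3, 6.5]); Taking the first minus the rest: starting from the 28.5×15.5 cube, the 22×15.5 cube at (8, 6) partially overlaps it — only the 194.75 mm² overlap (of its 341.00 mm²) is removed, clipping the outline — 1 connected region. The result has 1 disconnected region.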